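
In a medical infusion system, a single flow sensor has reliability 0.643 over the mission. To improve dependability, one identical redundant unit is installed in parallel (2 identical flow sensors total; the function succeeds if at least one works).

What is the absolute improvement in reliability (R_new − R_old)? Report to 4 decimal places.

R_before = 0.643
R_after = 1 − (1 − 0.643)^2 = 0.8726
ΔR = 0.8726 − 0.643 = 0.2296

0.2296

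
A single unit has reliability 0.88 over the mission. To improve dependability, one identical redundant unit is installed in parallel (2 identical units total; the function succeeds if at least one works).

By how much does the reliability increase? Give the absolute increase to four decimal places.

0.1056

R_before = 0.88
R_after = 1 − (1 − 0.88)^2 = 0.9856
ΔR = 0.9856 − 0.88 = 0.1056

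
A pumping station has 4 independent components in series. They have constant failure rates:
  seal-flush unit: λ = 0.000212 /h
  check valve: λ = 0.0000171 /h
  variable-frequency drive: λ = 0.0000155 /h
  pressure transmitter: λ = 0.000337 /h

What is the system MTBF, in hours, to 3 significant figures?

Series of exponential components: λ_sys = Σ λ_i
λ_sys = 0.000212 + 0.0000171 + 0.0000155 + 0.000337 = 5.8160e-04 /h
MTBF = 1 / λ_sys = 1720 h

1720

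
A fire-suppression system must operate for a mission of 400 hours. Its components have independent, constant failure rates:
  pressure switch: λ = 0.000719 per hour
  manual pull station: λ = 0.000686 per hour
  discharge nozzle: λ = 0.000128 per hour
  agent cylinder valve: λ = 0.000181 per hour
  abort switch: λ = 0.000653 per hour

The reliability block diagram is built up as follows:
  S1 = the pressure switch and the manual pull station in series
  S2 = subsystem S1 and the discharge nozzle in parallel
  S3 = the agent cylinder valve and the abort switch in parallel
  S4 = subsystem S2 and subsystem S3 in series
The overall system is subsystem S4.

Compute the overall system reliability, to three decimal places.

R(pressure switch) = exp(−0.000719 × 400) = 0.75006
R(manual pull station) = exp(−0.000686 × 400) = 0.76003
R(discharge nozzle) = exp(−0.000128 × 400) = 0.95009
R(agent cylinder valve) = exp(−0.000181 × 400) = 0.93016
R(abort switch) = exp(−0.000653 × 400) = 0.77013
Series (pressure switch and manual pull station): 0.75006 × 0.76003 = 0.57007
Parallel ([0.57007] and discharge nozzle): 1 − (1 − 0.57007)(1 − 0.95009) = 0.97854
Parallel (agent cylinder valve and abort switch): 1 − (1 − 0.93016)(1 − 0.77013) = 0.98395
Series ([0.97854] and [0.98395]): 0.97854 × 0.98395 = 0.963

0.963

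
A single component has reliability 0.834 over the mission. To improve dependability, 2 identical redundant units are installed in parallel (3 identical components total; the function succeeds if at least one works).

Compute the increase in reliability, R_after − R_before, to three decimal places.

0.161

R_before = 0.834
R_after = 1 − (1 − 0.834)^3 = 0.995
ΔR = 0.995 − 0.834 = 0.161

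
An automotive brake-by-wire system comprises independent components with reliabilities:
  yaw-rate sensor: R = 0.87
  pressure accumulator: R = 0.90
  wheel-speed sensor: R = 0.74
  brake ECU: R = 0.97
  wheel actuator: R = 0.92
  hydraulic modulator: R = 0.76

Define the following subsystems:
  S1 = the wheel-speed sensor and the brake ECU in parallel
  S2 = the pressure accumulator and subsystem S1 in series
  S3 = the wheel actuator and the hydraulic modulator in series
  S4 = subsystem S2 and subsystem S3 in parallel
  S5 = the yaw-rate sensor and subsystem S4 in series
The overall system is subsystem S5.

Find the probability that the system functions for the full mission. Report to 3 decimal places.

0.842

Parallel (wheel-speed sensor and brake ECU): 1 − (1 − 0.74000)(1 − 0.97000) = 0.99220
Series (pressure accumulator and [0.99220]): 0.90000 × 0.99220 = 0.89298
Series (wheel actuator and hydraulic modulator): 0.92000 × 0.76000 = 0.69920
Parallel ([0.89298] and [0.69920]): 1 − (1 − 0.89298)(1 − 0.69920) = 0.96781
Series (yaw-rate sensor and [0.96781]): 0.87000 × 0.96781 = 0.842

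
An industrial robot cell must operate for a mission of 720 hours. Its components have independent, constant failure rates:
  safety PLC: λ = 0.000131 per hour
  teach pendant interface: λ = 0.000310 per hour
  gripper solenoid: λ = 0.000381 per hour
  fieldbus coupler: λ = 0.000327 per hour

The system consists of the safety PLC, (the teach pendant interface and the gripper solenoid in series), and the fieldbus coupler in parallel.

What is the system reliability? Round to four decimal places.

0.9926

R(safety PLC) = exp(−0.000131 × 720) = 0.909992
R(teach pendant interface) = exp(−0.000310 × 720) = 0.799955
R(gripper solenoid) = exp(−0.000381 × 720) = 0.760089
R(fieldbus coupler) = exp(−0.000327 × 720) = 0.790223
Series (teach pendant interface and gripper solenoid): 0.799955 × 0.760089 = 0.608037
Parallel (safety PLC, [0.608037], and fieldbus coupler): 1 − (1 − 0.909992)(1 − 0.608037)(1 − 0.790223) = 0.9926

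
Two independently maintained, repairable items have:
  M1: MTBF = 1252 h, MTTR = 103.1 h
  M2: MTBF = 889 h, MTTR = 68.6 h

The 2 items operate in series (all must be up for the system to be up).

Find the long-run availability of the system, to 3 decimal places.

A(M1) = MTBF/(MTBF+MTTR) = 1252/(1252+103.1) = 0.923917
A(M2) = MTBF/(MTBF+MTTR) = 889/(889+68.6) = 0.928363
Series availability: 0.923917 × 0.928363 = 0.858

0.858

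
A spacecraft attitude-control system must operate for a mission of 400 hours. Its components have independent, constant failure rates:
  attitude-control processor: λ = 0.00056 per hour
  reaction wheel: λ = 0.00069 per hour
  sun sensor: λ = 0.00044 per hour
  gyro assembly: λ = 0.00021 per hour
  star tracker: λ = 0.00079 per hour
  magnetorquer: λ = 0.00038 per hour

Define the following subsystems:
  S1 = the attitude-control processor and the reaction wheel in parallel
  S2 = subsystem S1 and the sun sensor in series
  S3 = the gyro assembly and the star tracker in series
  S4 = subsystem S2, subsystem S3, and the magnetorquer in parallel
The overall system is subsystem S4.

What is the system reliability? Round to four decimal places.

R(attitude-control processor) = exp(−0.00056 × 400) = 0.799315
R(reaction wheel) = exp(−0.00069 × 400) = 0.758813
R(sun sensor) = exp(−0.00044 × 400) = 0.838618
R(gyro assembly) = exp(−0.00021 × 400) = 0.919431
R(star tracker) = exp(−0.00079 × 400) = 0.729059
R(magnetorquer) = exp(−0.00038 × 400) = 0.858988
Parallel (attitude-control processor and reaction wheel): 1 − (1 − 0.799315)(1 − 0.758813) = 0.951597
Series ([0.951597] and sun sensor): 0.951597 × 0.838618 = 0.798026
Series (gyro assembly and star tracker): 0.919431 × 0.729059 = 0.670319
Parallel ([0.798026], [0.670319], and magnetorquer): 1 − (1 − 0.798026)(1 − 0.670319)(1 − 0.858988) = 0.9906

0.9906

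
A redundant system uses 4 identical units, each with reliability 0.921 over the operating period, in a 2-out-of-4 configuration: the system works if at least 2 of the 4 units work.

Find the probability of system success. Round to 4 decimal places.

R = Σ_{i=2}^{4} C(4,i) p^i (1−p)^{4−i} with p = 0.921
C(4,2)·0.921^2·0.079^2 = 0.031763
C(4,3)·0.921^3·0.079^1 = 0.246869
C(4,4)·0.921^4·0.079^0 = 0.719513
Sum = 0.9981

0.9981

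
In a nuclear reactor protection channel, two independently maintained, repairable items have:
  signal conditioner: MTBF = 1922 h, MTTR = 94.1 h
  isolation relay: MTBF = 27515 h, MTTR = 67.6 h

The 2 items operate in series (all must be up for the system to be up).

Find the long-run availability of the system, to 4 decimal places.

0.9510

A(signal conditioner) = MTBF/(MTBF+MTTR) = 1922/(1922+94.1) = 0.953326
A(isolation relay) = MTBF/(MTBF+MTTR) = 27515/(27515+67.6) = 0.997549
Series availability: 0.953326 × 0.997549 = 0.9510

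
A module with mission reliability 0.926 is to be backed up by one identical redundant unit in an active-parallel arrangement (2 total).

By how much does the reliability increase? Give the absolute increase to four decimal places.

0.0685

R_before = 0.926
R_after = 1 − (1 − 0.926)^2 = 0.9945
ΔR = 0.9945 − 0.926 = 0.0685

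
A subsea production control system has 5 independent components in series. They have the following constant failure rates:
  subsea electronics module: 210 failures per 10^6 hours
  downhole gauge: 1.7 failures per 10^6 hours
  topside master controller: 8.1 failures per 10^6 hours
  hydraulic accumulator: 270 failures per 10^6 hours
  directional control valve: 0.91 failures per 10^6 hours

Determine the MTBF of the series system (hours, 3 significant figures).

2040

Series of exponential components: λ_sys = Σ λ_i
λ_sys = 0.00021 + 0.0000017 + 0.0000081 + 0.00027 + 0.00000091 = 4.9071e-04 /h
MTBF = 1 / λ_sys = 2040 h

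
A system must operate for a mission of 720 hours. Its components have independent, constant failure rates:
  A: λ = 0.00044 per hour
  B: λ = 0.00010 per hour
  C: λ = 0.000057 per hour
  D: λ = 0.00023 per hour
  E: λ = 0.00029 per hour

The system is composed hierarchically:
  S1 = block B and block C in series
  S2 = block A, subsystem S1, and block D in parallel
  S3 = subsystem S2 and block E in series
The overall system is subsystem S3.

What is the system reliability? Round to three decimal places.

R(A) = exp(−0.00044 × 720) = 0.72848
R(B) = exp(−0.00010 × 720) = 0.93053
R(C) = exp(−0.000057 × 720) = 0.95979
R(D) = exp(−0.00023 × 720) = 0.84739
R(E) = exp(−0.00029 × 720) = 0.81156
Series (B and C): 0.93053 × 0.95979 = 0.89311
Parallel (A, [0.89311], and D): 1 − (1 − 0.72848)(1 − 0.89311)(1 − 0.84739) = 0.99557
Series ([0.99557] and E): 0.99557 × 0.81156 = 0.808

0.808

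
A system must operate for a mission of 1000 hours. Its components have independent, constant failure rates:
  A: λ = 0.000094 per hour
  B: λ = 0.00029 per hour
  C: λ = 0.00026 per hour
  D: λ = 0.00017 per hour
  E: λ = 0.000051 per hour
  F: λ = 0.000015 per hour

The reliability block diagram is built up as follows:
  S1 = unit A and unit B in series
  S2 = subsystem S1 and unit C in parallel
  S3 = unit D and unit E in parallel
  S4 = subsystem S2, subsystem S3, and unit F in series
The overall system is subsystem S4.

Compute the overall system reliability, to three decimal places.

R(A) = exp(−0.000094 × 1000) = 0.91028
R(B) = exp(−0.00029 × 1000) = 0.74826
R(C) = exp(−0.00026 × 1000) = 0.77105
R(D) = exp(−0.00017 × 1000) = 0.84366
R(E) = exp(−0.000051 × 1000) = 0.95028
R(F) = exp(−0.000015 × 1000) = 0.98511
Series (A and B): 0.91028 × 0.74826 = 0.68113
Parallel ([0.68113] and C): 1 − (1 − 0.68113)(1 − 0.77105) = 0.92699
Parallel (D and E): 1 − (1 − 0.84366)(1 − 0.95028) = 0.99223
Series ([0.92699], [0.99223], and F): 0.92699 × 0.99223 × 0.98511 = 0.906

0.906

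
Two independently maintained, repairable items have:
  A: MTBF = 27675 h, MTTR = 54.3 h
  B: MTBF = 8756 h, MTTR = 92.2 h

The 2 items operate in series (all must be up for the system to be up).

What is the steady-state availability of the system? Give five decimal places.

0.98764

A(A) = MTBF/(MTBF+MTTR) = 27675/(27675+54.3) = 0.998042
A(B) = MTBF/(MTBF+MTTR) = 8756/(8756+92.2) = 0.989580
Series availability: 0.998042 × 0.989580 = 0.98764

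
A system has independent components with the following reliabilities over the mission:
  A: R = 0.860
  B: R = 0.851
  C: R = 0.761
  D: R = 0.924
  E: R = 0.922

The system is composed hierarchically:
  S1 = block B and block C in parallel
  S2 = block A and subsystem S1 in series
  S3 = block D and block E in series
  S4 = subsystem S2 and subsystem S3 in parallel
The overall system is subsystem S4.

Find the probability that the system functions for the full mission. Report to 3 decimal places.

0.975

Parallel (B and C): 1 − (1 − 0.85100)(1 − 0.76100) = 0.96439
Series (A and [0.96439]): 0.86000 × 0.96439 = 0.82938
Series (D and E): 0.92400 × 0.92200 = 0.85193
Parallel ([0.82938] and [0.85193]): 1 − (1 − 0.82938)(1 − 0.85193) = 0.975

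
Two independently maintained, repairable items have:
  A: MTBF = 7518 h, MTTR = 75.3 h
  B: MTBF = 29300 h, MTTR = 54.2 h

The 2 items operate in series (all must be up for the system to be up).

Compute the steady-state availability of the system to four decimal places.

0.9883

A(A) = MTBF/(MTBF+MTTR) = 7518/(7518+75.3) = 0.990083
A(B) = MTBF/(MTBF+MTTR) = 29300/(29300+54.2) = 0.998154
Series availability: 0.990083 × 0.998154 = 0.9883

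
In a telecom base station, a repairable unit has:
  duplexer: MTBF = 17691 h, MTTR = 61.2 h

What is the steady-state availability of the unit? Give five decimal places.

0.99655

A(duplexer) = MTBF/(MTBF+MTTR) = 17691/(17691+61.2) = 0.99655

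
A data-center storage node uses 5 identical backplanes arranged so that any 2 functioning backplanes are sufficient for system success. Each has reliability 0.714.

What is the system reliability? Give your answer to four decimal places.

0.9742

R = Σ_{i=2}^{5} C(5,i) p^i (1−p)^{5−i} with p = 0.714
C(5,2)·0.714^2·0.286^3 = 0.119260
C(5,3)·0.714^3·0.286^2 = 0.297733
C(5,4)·0.714^4·0.286^1 = 0.371646
C(5,5)·0.714^5·0.286^0 = 0.185563
Sum = 0.9742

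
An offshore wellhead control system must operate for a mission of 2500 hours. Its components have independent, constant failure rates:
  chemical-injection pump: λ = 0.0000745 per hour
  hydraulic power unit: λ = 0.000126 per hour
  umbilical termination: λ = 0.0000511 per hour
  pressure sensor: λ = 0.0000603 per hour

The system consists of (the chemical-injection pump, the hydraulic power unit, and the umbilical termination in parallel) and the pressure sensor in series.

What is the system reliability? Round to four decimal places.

R(chemical-injection pump) = exp(−0.0000745 × 2500) = 0.830066
R(hydraulic power unit) = exp(−0.000126 × 2500) = 0.729789
R(umbilical termination) = exp(−0.0000511 × 2500) = 0.880073
R(pressure sensor) = exp(−0.0000603 × 2500) = 0.860063
Parallel (chemical-injection pump, hydraulic power unit, and umbilical termination): 1 − (1 − 0.830066)(1 − 0.729789)(1 − 0.880073) = 0.994493
Series ([0.994493] and pressure sensor): 0.994493 × 0.860063 = 0.8553

0.8553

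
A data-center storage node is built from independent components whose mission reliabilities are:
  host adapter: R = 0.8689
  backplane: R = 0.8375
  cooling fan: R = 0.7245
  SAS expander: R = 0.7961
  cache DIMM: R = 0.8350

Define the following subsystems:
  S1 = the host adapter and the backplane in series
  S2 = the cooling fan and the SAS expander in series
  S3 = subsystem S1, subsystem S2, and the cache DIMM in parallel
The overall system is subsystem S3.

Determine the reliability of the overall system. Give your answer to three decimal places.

Series (host adapter and backplane): 0.86890 × 0.83750 = 0.72770
Series (cooling fan and SAS expander): 0.72450 × 0.79610 = 0.57677
Parallel ([0.72770], [0.57677], and cache DIMM): 1 − (1 − 0.72770)(1 − 0.57677)(1 − 0.83500) = 0.981

0.981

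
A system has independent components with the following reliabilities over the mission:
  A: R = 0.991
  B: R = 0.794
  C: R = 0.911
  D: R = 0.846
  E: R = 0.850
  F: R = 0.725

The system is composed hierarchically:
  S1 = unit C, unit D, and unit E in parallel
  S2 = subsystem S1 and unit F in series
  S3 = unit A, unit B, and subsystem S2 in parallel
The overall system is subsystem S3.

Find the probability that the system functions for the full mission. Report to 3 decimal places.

Parallel (C, D, and E): 1 − (1 − 0.91100)(1 − 0.84600)(1 − 0.85000) = 0.99794
Series ([0.99794] and F): 0.99794 × 0.72500 = 0.72351
Parallel (A, B, and [0.72351]): 1 − (1 − 0.99100)(1 − 0.79400)(1 − 0.72351) = 0.999

0.999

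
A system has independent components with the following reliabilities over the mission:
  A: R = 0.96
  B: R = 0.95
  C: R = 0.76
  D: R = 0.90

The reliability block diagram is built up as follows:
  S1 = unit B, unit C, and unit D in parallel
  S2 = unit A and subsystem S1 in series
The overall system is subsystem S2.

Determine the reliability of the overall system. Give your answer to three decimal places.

Parallel (B, C, and D): 1 − (1 − 0.95000)(1 − 0.76000)(1 − 0.90000) = 0.99880
Series (A and [0.99880]): 0.96000 × 0.99880 = 0.959

0.959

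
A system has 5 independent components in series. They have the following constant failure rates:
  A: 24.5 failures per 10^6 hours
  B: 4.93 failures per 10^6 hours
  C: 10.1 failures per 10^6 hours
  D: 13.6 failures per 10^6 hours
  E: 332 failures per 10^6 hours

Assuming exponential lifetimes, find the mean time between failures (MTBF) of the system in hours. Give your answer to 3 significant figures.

Series of exponential components: λ_sys = Σ λ_i
λ_sys = 0.0000245 + 0.00000493 + 0.0000101 + 0.0000136 + 0.000332 = 3.8513e-04 /h
MTBF = 1 / λ_sys = 2600 h

2600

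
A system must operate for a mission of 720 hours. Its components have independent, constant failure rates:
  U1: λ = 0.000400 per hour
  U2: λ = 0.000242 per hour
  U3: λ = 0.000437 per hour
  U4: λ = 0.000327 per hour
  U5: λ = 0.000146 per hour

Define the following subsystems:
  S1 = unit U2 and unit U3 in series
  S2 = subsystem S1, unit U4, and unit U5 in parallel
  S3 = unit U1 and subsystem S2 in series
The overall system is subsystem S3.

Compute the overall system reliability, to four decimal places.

0.7437

R(U1) = exp(−0.000400 × 720) = 0.749762
R(U2) = exp(−0.000242 × 720) = 0.840095
R(U3) = exp(−0.000437 × 720) = 0.730052
R(U4) = exp(−0.000327 × 720) = 0.790223
R(U5) = exp(−0.000146 × 720) = 0.900216
Series (U2 and U3): 0.840095 × 0.730052 = 0.613313
Parallel ([0.613313], U4, and U5): 1 − (1 − 0.613313)(1 − 0.790223)(1 − 0.900216) = 0.991906
Series (U1 and [0.991906]): 0.749762 × 0.991906 = 0.7437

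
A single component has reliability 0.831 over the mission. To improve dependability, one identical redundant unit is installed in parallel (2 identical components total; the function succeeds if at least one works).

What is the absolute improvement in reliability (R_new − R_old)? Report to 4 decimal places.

0.1404

R_before = 0.831
R_after = 1 − (1 − 0.831)^2 = 0.9714
ΔR = 0.9714 − 0.831 = 0.1404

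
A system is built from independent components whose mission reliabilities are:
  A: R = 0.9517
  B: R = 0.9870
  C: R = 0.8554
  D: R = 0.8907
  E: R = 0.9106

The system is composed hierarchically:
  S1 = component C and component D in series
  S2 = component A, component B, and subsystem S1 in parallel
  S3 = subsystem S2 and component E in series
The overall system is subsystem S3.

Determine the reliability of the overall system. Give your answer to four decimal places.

Series (C and D): 0.855400 × 0.890700 = 0.761905
Parallel (A, B, and [0.761905]): 1 − (1 − 0.951700)(1 − 0.987000)(1 − 0.761905) = 0.999851
Series ([0.999851] and E): 0.999851 × 0.910600 = 0.9105

0.9105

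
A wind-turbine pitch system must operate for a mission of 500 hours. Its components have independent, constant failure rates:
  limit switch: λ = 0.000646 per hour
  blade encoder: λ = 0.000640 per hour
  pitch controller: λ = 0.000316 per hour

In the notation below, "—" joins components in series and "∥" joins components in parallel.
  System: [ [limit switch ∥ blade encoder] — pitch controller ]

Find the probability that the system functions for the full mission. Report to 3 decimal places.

R(limit switch) = exp(−0.000646 × 500) = 0.72397
R(blade encoder) = exp(−0.000640 × 500) = 0.72615
R(pitch controller) = exp(−0.000316 × 500) = 0.85385
Parallel (limit switch and blade encoder): 1 − (1 − 0.72397)(1 − 0.72615) = 0.92441
Series ([0.92441] and pitch controller): 0.92441 × 0.85385 = 0.789

0.789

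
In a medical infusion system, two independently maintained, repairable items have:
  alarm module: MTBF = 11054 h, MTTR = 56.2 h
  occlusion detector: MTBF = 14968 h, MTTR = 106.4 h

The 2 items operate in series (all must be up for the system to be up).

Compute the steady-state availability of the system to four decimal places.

0.9879

A(alarm module) = MTBF/(MTBF+MTTR) = 11054/(11054+56.2) = 0.994942
A(occlusion detector) = MTBF/(MTBF+MTTR) = 14968/(14968+106.4) = 0.992942
Series availability: 0.994942 × 0.992942 = 0.9879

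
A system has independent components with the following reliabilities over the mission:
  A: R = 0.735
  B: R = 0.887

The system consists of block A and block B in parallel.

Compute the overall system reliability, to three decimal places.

0.970

Parallel (A and B): 1 − (1 − 0.73500)(1 − 0.88700) = 0.970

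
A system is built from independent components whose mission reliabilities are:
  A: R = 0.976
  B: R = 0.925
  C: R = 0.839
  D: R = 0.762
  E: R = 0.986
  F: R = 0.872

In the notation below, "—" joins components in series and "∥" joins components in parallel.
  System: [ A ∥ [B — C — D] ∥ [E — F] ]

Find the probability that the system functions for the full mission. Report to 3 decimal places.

Series (B, C, and D): 0.92500 × 0.83900 × 0.76200 = 0.59137
Series (E and F): 0.98600 × 0.87200 = 0.85979
Parallel (A, [0.59137], and [0.85979]): 1 − (1 − 0.97600)(1 − 0.59137)(1 − 0.85979) = 0.999

0.999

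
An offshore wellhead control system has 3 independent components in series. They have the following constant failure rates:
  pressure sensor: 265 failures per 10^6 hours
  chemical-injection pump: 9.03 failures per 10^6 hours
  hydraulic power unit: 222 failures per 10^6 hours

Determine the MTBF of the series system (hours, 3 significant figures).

Series of exponential components: λ_sys = Σ λ_i
λ_sys = 0.000265 + 0.00000903 + 0.000222 = 4.9603e-04 /h
MTBF = 1 / λ_sys = 2020 h

2020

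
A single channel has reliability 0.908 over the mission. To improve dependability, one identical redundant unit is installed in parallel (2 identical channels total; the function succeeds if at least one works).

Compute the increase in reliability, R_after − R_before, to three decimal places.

R_before = 0.908
R_after = 1 − (1 − 0.908)^2 = 0.992
ΔR = 0.992 − 0.908 = 0.084

0.084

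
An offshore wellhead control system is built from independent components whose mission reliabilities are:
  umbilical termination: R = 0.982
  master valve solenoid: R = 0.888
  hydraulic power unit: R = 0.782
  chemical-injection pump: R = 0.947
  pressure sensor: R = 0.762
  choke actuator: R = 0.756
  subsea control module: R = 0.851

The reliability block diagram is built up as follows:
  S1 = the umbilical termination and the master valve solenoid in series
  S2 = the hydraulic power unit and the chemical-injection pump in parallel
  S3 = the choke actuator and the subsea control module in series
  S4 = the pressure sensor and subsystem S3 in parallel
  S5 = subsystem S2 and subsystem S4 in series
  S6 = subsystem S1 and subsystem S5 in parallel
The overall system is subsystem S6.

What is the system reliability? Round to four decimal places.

Series (umbilical termination and master valve solenoid): 0.982000 × 0.888000 = 0.872016
Parallel (hydraulic power unit and chemical-injection pump): 1 − (1 − 0.782000)(1 − 0.947000) = 0.988446
Series (choke actuator and subsea control module): 0.756000 × 0.851000 = 0.643356
Parallel (pressure sensor and [0.643356]): 1 − (1 − 0.762000)(1 − 0.643356) = 0.915119
Series ([0.988446] and [0.915119]): 0.988446 × 0.915119 = 0.904546
Parallel ([0.872016] and [0.904546]): 1 − (1 − 0.872016)(1 − 0.904546) = 0.9878

0.9878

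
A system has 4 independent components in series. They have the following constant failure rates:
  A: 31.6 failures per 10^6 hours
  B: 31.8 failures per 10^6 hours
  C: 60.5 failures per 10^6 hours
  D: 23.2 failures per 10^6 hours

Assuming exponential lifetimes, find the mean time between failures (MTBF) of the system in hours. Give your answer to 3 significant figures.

Series of exponential components: λ_sys = Σ λ_i
λ_sys = 0.0000316 + 0.0000318 + 0.0000605 + 0.0000232 = 1.4710e-04 /h
MTBF = 1 / λ_sys = 6800 h

6800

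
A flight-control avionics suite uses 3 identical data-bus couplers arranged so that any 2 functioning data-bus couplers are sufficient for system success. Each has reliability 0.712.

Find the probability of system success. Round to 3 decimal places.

0.799

R = Σ_{i=2}^{3} C(3,i) p^i (1−p)^{3−i} with p = 0.712
C(3,2)·0.712^2·0.288^1 = 0.43800
C(3,3)·0.712^3·0.288^0 = 0.36094
Sum = 0.799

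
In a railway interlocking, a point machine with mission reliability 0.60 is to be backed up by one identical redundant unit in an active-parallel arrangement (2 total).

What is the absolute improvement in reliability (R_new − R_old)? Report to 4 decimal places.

0.2400

R_before = 0.60
R_after = 1 − (1 − 0.60)^2 = 0.8400
ΔR = 0.8400 − 0.60 = 0.2400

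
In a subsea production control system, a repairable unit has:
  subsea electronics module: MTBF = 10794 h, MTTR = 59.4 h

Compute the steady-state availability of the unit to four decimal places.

A(subsea electronics module) = MTBF/(MTBF+MTTR) = 10794/(10794+59.4) = 0.9945

0.9945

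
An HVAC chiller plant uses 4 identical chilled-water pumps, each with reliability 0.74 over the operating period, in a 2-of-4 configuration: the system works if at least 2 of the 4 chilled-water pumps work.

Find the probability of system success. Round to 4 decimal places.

0.9434

R = Σ_{i=2}^{4} C(4,i) p^i (1−p)^{4−i} with p = 0.74
C(4,2)·0.74^2·0.26^2 = 0.222107
C(4,3)·0.74^3·0.26^1 = 0.421433
C(4,4)·0.74^4·0.26^0 = 0.299866
Sum = 0.9434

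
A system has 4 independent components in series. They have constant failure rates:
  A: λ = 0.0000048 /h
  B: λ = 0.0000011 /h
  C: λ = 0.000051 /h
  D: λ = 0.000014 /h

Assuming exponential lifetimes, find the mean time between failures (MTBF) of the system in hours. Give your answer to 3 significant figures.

14100

Series of exponential components: λ_sys = Σ λ_i
λ_sys = 0.0000048 + 0.0000011 + 0.000051 + 0.000014 = 7.0900e-05 /h
MTBF = 1 / λ_sys = 14100 h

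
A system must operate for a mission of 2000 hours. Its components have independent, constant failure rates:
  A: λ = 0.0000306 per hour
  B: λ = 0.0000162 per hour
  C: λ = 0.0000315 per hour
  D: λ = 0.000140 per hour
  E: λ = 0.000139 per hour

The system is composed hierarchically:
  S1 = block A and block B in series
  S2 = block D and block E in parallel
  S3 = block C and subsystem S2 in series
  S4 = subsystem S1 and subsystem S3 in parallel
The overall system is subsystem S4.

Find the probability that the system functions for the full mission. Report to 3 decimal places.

R(A) = exp(−0.0000306 × 2000) = 0.94064
R(B) = exp(−0.0000162 × 2000) = 0.96812
R(C) = exp(−0.0000315 × 2000) = 0.93894
R(D) = exp(−0.000140 × 2000) = 0.75578
R(E) = exp(−0.000139 × 2000) = 0.75730
Series (A and B): 0.94064 × 0.96812 = 0.91065
Parallel (D and E): 1 − (1 − 0.75578)(1 − 0.75730) = 0.94073
Series (C and [0.94073]): 0.93894 × 0.94073 = 0.88329
Parallel ([0.91065] and [0.88329]): 1 − (1 − 0.91065)(1 − 0.88329) = 0.990

0.990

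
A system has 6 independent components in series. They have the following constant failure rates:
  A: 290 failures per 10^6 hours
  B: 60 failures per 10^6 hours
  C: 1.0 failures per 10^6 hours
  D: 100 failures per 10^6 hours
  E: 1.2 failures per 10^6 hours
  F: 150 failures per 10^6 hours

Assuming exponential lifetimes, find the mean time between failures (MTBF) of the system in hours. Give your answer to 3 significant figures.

Series of exponential components: λ_sys = Σ λ_i
λ_sys = 0.00029 + 0.000060 + 0.0000010 + 0.00010 + 0.0000012 + 0.00015 = 6.0220e-04 /h
MTBF = 1 / λ_sys = 1660 h

1660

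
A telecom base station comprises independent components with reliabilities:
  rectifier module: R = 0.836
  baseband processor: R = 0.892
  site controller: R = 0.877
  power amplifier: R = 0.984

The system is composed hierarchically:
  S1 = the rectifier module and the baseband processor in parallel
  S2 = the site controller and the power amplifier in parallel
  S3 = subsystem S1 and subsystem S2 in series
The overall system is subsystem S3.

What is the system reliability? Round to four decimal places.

0.9804

Parallel (rectifier module and baseband processor): 1 − (1 − 0.836000)(1 − 0.892000) = 0.982288
Parallel (site controller and power amplifier): 1 − (1 − 0.877000)(1 − 0.984000) = 0.998032
Series ([0.982288] and [0.998032]): 0.982288 × 0.998032 = 0.9804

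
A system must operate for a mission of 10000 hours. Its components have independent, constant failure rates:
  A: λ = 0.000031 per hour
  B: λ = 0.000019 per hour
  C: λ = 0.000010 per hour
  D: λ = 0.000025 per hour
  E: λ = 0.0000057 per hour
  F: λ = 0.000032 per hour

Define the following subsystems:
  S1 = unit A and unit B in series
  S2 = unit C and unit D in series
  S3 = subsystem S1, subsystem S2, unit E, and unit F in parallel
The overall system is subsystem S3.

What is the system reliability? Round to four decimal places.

0.9982

R(A) = exp(−0.000031 × 10000) = 0.733447
R(B) = exp(−0.000019 × 10000) = 0.826959
R(C) = exp(−0.000010 × 10000) = 0.904837
R(D) = exp(−0.000025 × 10000) = 0.778801
R(E) = exp(−0.0000057 × 10000) = 0.944594
R(F) = exp(−0.000032 × 10000) = 0.726149
Series (A and B): 0.733447 × 0.826959 = 0.606531
Series (C and D): 0.904837 × 0.778801 = 0.704688
Parallel ([0.606531], [0.704688], E, and F): 1 − (1 − 0.606531)(1 − 0.704688)(1 − 0.944594)(1 − 0.726149) = 0.9982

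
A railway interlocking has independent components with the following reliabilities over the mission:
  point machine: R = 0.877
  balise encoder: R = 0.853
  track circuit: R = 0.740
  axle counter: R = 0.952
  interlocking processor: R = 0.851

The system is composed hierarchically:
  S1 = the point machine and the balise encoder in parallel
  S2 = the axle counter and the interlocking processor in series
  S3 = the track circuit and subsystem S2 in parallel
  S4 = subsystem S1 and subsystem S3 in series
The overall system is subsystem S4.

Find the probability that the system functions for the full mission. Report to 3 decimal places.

0.933

Parallel (point machine and balise encoder): 1 − (1 − 0.87700)(1 − 0.85300) = 0.98192
Series (axle counter and interlocking processor): 0.95200 × 0.85100 = 0.81015
Parallel (track circuit and [0.81015]): 1 − (1 − 0.74000)(1 − 0.81015) = 0.95064
Series ([0.98192] and [0.95064]): 0.98192 × 0.95064 = 0.933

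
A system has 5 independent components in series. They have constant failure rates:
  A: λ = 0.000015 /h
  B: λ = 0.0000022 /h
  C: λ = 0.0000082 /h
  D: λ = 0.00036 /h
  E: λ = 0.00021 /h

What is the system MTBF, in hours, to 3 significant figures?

1680

Series of exponential components: λ_sys = Σ λ_i
λ_sys = 0.000015 + 0.0000022 + 0.0000082 + 0.00036 + 0.00021 = 5.9540e-04 /h
MTBF = 1 / λ_sys = 1680 h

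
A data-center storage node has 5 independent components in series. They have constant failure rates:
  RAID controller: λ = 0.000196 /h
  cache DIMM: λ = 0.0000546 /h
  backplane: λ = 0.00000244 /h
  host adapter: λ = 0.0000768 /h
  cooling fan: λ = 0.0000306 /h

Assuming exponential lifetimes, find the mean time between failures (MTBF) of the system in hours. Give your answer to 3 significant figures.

2770

Series of exponential components: λ_sys = Σ λ_i
λ_sys = 0.000196 + 0.0000546 + 0.00000244 + 0.0000768 + 0.0000306 = 3.6044e-04 /h
MTBF = 1 / λ_sys = 2770 h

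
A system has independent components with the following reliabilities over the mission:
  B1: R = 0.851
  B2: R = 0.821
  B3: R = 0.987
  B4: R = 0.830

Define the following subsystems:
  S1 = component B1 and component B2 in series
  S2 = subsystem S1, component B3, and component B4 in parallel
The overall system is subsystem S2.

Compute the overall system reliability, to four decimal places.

0.9993

Series (B1 and B2): 0.851000 × 0.821000 = 0.698671
Parallel ([0.698671], B3, and B4): 1 − (1 − 0.698671)(1 − 0.987000)(1 − 0.830000) = 0.9993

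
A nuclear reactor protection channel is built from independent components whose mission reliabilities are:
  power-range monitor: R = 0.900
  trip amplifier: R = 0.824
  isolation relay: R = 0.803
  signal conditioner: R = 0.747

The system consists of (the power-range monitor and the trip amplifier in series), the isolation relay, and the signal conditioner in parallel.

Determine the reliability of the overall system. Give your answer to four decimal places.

Series (power-range monitor and trip amplifier): 0.900000 × 0.824000 = 0.741600
Parallel ([0.741600], isolation relay, and signal conditioner): 1 − (1 − 0.741600)(1 − 0.803000)(1 − 0.747000) = 0.9871

0.9871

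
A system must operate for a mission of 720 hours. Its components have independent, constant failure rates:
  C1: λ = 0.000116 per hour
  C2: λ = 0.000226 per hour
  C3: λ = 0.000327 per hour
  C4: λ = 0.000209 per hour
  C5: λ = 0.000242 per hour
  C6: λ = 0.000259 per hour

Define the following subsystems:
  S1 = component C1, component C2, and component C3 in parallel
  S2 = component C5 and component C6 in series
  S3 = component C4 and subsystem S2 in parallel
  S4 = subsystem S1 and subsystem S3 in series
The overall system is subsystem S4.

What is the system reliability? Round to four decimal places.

0.9553

R(C1) = exp(−0.000116 × 720) = 0.919873
R(C2) = exp(−0.000226 × 720) = 0.849829
R(C3) = exp(−0.000327 × 720) = 0.790223
R(C4) = exp(−0.000209 × 720) = 0.860295
R(C5) = exp(−0.000242 × 720) = 0.840095
R(C6) = exp(−0.000259 × 720) = 0.829875
Parallel (C1, C2, and C3): 1 − (1 − 0.919873)(1 − 0.849829)(1 − 0.790223) = 0.997476
Series (C5 and C6): 0.840095 × 0.829875 = 0.697174
Parallel (C4 and [0.697174]): 1 − (1 − 0.860295)(1 − 0.697174) = 0.957694
Series ([0.997476] and [0.957694]): 0.997476 × 0.957694 = 0.9553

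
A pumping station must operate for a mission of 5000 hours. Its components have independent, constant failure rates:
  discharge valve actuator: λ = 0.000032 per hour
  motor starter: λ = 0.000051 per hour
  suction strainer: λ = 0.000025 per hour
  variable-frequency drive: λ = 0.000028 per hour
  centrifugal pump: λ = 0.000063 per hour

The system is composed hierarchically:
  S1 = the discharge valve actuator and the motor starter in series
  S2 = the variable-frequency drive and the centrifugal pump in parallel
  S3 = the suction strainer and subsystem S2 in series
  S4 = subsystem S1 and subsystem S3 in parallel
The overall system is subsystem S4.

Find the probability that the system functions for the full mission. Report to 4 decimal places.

0.9495

R(discharge valve actuator) = exp(−0.000032 × 5000) = 0.852144
R(motor starter) = exp(−0.000051 × 5000) = 0.774916
R(suction strainer) = exp(−0.000025 × 5000) = 0.882497
R(variable-frequency drive) = exp(−0.000028 × 5000) = 0.869358
R(centrifugal pump) = exp(−0.000063 × 5000) = 0.729789
Series (discharge valve actuator and motor starter): 0.852144 × 0.774916 = 0.660340
Parallel (variable-frequency drive and centrifugal pump): 1 − (1 − 0.869358)(1 − 0.729789) = 0.964699
Series (suction strainer and [0.964699]): 0.882497 × 0.964699 = 0.851344
Parallel ([0.660340] and [0.851344]): 1 − (1 − 0.660340)(1 − 0.851344) = 0.9495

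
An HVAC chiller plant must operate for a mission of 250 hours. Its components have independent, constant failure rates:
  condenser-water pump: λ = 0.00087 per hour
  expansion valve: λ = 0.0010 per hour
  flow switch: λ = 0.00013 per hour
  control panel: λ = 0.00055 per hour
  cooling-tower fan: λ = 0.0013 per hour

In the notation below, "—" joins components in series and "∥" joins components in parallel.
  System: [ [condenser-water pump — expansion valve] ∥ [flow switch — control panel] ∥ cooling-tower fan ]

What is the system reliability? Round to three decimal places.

0.984

R(condenser-water pump) = exp(−0.00087 × 250) = 0.80453
R(expansion valve) = exp(−0.0010 × 250) = 0.77880
R(flow switch) = exp(−0.00013 × 250) = 0.96802
R(control panel) = exp(−0.00055 × 250) = 0.87153
R(cooling-tower fan) = exp(−0.0013 × 250) = 0.72253
Series (condenser-water pump and expansion valve): 0.80453 × 0.77880 = 0.62657
Series (flow switch and control panel): 0.96802 × 0.87153 = 0.84366
Parallel ([0.62657], [0.84366], and cooling-tower fan): 1 − (1 − 0.62657)(1 − 0.84366)(1 − 0.72253) = 0.984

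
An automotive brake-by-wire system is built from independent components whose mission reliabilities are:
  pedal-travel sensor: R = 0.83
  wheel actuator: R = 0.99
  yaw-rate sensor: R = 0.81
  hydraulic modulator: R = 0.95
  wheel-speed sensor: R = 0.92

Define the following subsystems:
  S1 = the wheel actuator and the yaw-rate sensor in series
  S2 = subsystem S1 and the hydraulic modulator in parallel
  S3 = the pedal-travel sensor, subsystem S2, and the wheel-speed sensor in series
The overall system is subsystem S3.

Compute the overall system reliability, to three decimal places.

0.756

Series (wheel actuator and yaw-rate sensor): 0.99000 × 0.81000 = 0.80190
Parallel ([0.80190] and hydraulic modulator): 1 − (1 − 0.80190)(1 − 0.95000) = 0.99010
Series (pedal-travel sensor, [0.99010], and wheel-speed sensor): 0.83000 × 0.99010 × 0.92000 = 0.756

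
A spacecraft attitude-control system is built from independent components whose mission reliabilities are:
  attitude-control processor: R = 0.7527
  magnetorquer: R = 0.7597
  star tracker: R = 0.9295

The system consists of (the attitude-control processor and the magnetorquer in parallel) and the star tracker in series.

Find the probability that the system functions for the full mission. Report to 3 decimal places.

0.874

Parallel (attitude-control processor and magnetorquer): 1 − (1 − 0.75270)(1 − 0.75970) = 0.94057
Series ([0.94057] and star tracker): 0.94057 × 0.92950 = 0.874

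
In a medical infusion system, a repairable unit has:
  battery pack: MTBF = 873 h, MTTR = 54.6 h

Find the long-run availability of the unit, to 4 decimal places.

0.9411

A(battery pack) = MTBF/(MTBF+MTTR) = 873/(873+54.6) = 0.9411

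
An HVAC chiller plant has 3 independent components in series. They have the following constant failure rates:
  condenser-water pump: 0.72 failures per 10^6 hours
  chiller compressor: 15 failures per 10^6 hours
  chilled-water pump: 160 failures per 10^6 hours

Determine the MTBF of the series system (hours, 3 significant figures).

Series of exponential components: λ_sys = Σ λ_i
λ_sys = 0.00000072 + 0.000015 + 0.00016 = 1.7572e-04 /h
MTBF = 1 / λ_sys = 5690 h

5690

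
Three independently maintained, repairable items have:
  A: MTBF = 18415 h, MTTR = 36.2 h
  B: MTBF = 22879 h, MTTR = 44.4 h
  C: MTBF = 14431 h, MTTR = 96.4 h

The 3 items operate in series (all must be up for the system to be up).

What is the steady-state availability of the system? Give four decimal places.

0.9895

A(A) = MTBF/(MTBF+MTTR) = 18415/(18415+36.2) = 0.998038
A(B) = MTBF/(MTBF+MTTR) = 22879/(22879+44.4) = 0.998063
A(C) = MTBF/(MTBF+MTTR) = 14431/(14431+96.4) = 0.993364
Series availability: 0.998038 × 0.998063 × 0.993364 = 0.9895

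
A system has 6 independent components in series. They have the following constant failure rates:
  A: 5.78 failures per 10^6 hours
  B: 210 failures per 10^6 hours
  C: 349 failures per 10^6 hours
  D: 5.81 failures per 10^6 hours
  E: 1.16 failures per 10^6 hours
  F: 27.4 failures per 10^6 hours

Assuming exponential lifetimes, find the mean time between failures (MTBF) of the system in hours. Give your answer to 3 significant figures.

1670

Series of exponential components: λ_sys = Σ λ_i
λ_sys = 0.00000578 + 0.000210 + 0.000349 + 0.00000581 + 0.00000116 + 0.0000274 = 5.9915e-04 /h
MTBF = 1 / λ_sys = 1670 h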